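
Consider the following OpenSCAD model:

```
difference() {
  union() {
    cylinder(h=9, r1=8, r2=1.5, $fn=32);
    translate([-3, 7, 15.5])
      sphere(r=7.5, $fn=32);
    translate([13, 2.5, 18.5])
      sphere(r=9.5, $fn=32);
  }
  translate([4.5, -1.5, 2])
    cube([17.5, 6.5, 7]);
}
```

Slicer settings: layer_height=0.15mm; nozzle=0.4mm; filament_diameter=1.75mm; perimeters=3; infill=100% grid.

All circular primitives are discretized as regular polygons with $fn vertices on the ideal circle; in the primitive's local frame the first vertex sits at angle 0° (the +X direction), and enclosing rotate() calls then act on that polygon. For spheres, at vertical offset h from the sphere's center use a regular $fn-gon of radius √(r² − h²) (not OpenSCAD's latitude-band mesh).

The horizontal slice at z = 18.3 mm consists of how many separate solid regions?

At z = 18.3 mm: the cone is absent (z outside [0, 9]); the r=7.5 sphere at (-3, 7) contributes a regular 32-gon of circumradius √(7.5²−2.8²) = 6.958; the r=9.5 sphere at (13, 2.5) slices to a regular 32-gon of circumradius 9.498 (√(r²−h²) with h=0.2 from center); Combining (union): the 2 present regions are separate (no shared area or edge), so areas and boundary lengths simply add and each stays a separate island — 2 connected regions; the cube at (4.5, -1.5) does not reach this height (z outside [2, 9]); After the difference (first − rest): none of the subtracted shapes is present at this height, so the result so far is unchanged — 2 connected regions. The result has 2 disconnected regions.

2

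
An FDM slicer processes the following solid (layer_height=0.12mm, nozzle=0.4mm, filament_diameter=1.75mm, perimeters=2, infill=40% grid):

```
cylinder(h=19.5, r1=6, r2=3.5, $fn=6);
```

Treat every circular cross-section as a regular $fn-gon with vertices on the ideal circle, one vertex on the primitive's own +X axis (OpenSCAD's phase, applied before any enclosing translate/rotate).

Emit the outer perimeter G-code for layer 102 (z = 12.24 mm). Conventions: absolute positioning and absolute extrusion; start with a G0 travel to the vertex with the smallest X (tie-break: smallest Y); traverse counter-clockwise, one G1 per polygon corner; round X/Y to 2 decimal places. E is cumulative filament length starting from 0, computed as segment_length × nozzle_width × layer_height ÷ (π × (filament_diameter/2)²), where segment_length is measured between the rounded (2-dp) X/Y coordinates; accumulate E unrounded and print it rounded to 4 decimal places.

At z = 12.24 mm: the cone contributes a regular 6-gon of circumradius 4.431 (interpolated between r1=6 and r2=3.5 at t=0.628). The outline is a single polygon with 6 vertices. Extrusion per mm of travel: 0.4 × 0.12 / (π × 0.875²) = 0.019956. Accumulating E over each segment gives final E = 0.5309.

G0 X-4.43 Y0.00 Z12.24
G1 X-2.22 Y-3.84 E0.0884
G1 X2.22 Y-3.84 E0.1770
G1 X4.43 Y0.00 E0.2654
G1 X2.22 Y3.84 E0.3539
G1 X-2.22 Y3.84 E0.4425
G1 X-4.43 Y0.00 E0.5309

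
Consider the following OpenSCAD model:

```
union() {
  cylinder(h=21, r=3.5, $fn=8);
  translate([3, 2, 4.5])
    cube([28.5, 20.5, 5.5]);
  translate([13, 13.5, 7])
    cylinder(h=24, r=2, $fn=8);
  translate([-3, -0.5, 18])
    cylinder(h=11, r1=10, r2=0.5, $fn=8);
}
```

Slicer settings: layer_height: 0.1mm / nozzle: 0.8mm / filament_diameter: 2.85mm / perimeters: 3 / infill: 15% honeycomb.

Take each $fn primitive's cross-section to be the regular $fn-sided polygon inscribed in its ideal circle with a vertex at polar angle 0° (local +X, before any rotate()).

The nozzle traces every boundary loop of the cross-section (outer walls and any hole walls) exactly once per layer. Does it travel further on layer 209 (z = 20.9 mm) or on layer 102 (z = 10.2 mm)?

layer 209 (z = 20.9 mm)

Layer 209 (z = 20.9): the cylinder: section is a regular 8-gon, circumradius r=3.5 (perimeter = 2·8·3.500·sin(180°/8) = 21.43 mm); the cube at (3, 2) is not intersected at this z (z outside [4.5, 10]); the r=2 cylinder at (13, 13.5) gives a regular 8-gon of circumradius 2 (constant along its height) (perimeter = 2·8·2.000·sin(180°/8) = 12.25 mm); the cone at (-3, -0.5): at t=0.264 of its height the radius interpolates to r₁+(r₂−r₁)t = 7.495, giving a regular 8-gon of that circumradius (perimeter = 2·8·7.495·sin(180°/8) = 45.89 mm); Taking the union: the regions partially overlap (shared area 34.65 mm²), so the edge portions inside another operand are dropped and the merged outline is re-measured after clipping — boundary = 58.14 mm. So its perimeter = 58.14 mm. Layer 102 (z = 10.2): the r=3.5 cylinder contributes a regular 8-gon of circumradius 3.5 (perimeter = 2·8·3.500·sin(180°/8) = 21.43 mm); the cube at (3, 2) does not reach this height (z outside [4.5, 10]); the cylinder at (13, 13.5): section is a regular 8-gon, circumradius r=2 (perimeter = 2·8·2.000·sin(180°/8) = 12.25 mm); the cone at (-3, -0.5) is absent (z outside [18, 29]); Combining (union): the 2 present regions are separate (no shared area or edge), so areas and boundary lengths simply add and each stays a separate island — boundary = 33.68 mm. So its perimeter = 33.68 mm. Layer 209 is larger (58.14 vs 33.68 mm).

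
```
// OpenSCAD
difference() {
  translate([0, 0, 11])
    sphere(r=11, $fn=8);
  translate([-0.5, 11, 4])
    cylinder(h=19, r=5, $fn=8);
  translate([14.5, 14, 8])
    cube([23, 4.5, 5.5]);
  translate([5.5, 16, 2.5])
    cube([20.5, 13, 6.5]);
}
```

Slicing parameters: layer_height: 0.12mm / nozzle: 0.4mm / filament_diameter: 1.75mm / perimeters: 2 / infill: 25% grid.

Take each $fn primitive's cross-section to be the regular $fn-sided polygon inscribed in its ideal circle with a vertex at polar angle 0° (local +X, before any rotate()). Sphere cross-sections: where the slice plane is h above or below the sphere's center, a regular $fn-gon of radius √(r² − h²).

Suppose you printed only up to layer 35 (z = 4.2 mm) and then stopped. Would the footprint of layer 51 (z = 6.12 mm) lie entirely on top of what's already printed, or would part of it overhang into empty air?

Compare the two slices. At z = 4.2: the sphere: section is a regular 8-gon, circumradius = √(r²−h²) = √(11²−6.8²) = 8.646 (area = (8/2)·8.646²·sin(360°/8) = 211.45 mm²); the r=5 cylinder at (-0.5, 11) gives a regular 8-gon of circumradius 5 (constant along its height) (area = (8/2)·5.000²·sin(360°/8) = 70.71 mm²); the cube at (14.5, 14) is not intersected at this z (z outside [8, 13.5]); the 20.5×13 cube at (5.5, 16) contributes its full rectangle (area 266.50 mm²); Subtracting the remaining from the first: starting from the r=11 sphere (211.45 mm²), the r=5 cylinder at (-0.5, 11) partially overlaps it — only the 8.40 mm² overlap (of its 70.71 mm²) is removed, clipping the outline; the 20.5×13 cube at (5.5, 16) misses the remaining region (no effect) — area = 203.05 mm². At z = 6.12: the sphere: section is a regular 8-gon, circumradius = √(r²−h²) = √(11²−4.88²) = 9.858 (area = (8/2)·9.858²·sin(360°/8) = 274.88 mm²); the r=5 cylinder at (-0.5, 11) gives a regular 8-gon of circumradius 5 (constant along its height) (area = (8/2)·5.000²·sin(360°/8) = 70.71 mm²); the cube at (14.5, 14) does not reach this height (z outside [8, 13.5]); the cube at (5.5, 16) is present — its section is the full 20.5×13 rectangle (area 266.50 mm²); After the difference (first − rest): starting from the r=11 sphere (274.88 mm²), the r=5 cylinder at (-0.5, 11) partially overlaps it — only the 17.14 mm² overlap (of its 70.71 mm²) is removed, clipping the outline; the 20.5×13 cube at (5.5, 16) misses the remaining region (no effect) — area = 257.74 mm². Checking containment: at z = 6.12 the cross-section extends beyond the z = 4.2 cross-section by about 54.69 mm².

part overhangs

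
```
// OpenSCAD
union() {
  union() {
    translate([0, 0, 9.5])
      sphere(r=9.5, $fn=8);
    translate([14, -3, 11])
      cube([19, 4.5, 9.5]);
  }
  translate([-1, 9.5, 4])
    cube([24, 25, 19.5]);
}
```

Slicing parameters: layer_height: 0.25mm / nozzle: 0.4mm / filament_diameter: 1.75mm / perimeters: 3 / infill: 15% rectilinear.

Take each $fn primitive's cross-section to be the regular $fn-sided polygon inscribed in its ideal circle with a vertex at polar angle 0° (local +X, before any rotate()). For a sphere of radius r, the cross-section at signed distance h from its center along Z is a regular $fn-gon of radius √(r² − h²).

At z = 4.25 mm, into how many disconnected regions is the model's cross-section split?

2

At z = 4.25 mm: the sphere: section is a regular 8-gon, circumradius = √(r²−h²) = √(9.5²−5.25²) = 7.918; the cube at (14, -3) does not reach this height (z outside [11, 20.5]); Taking the union: only the r=9.5 sphere is present, so the union is just that shape — 1 connected region; the cube at (-1, 9.5) (footprint 24×25) is included at this height; Merging all regions: the 2 present regions are separate (no shared area or edge), so areas and boundary lengths simply add and each stays a separate island — 2 connected regions. The result has 2 disconnected regions.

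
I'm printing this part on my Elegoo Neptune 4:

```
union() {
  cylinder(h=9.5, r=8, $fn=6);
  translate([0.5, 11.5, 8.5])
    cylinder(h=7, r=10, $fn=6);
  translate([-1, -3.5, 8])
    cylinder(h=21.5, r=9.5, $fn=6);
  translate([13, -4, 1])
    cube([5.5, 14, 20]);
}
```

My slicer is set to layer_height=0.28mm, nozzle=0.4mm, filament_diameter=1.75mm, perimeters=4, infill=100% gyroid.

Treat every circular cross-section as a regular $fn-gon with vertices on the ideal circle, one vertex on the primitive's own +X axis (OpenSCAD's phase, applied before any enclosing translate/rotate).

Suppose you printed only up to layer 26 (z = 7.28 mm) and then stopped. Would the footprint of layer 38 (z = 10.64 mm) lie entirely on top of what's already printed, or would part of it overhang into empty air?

part overhangs

Compare the two slices. At z = 7.28: the cylinder: section is a regular 6-gon, circumradius r=8 (area = (6/2)·8.000²·sin(360°/6) = 166.28 mm²); the cylinder at (0.5, 11.5) does not reach this height (z outside [8.5, 15.5]); the cylinder at (-1, -3.5) does not reach this height (z outside [8, 29.5]); the 5.5×14 cube at (13, -4) contributes its full rectangle (area 77.00 mm²); Combining (union): the 2 present regions are separate (no shared area or edge), so areas and boundary lengths simply add and each stays a separate island — area = 243.28 mm². At z = 10.64: the cylinder does not reach this height (z outside [0, 9.5]); the cylinder at (0.5, 11.5): section is a regular 6-gon, circumradius r=10 (area = (6/2)·10.000²·sin(360°/6) = 259.81 mm²); the r=9.5 cylinder at (-1, -3.5) gives a regular 6-gon of circumradius 9.5 (constant along its height) (area = (6/2)·9.500²·sin(360°/6) = 234.48 mm²); the 5.5×14 cube at (13, -4) contributes its full rectangle (area 77.00 mm²); Taking the union: the regions partially overlap — summed areas 571.28 mm² minus the doubly-counted overlap 17.63 mm² gives 553.66 mm² — area = 553.66 mm². Checking containment: at z = 10.64 the cross-section extends beyond the z = 7.28 cross-section by about 316.02 mm².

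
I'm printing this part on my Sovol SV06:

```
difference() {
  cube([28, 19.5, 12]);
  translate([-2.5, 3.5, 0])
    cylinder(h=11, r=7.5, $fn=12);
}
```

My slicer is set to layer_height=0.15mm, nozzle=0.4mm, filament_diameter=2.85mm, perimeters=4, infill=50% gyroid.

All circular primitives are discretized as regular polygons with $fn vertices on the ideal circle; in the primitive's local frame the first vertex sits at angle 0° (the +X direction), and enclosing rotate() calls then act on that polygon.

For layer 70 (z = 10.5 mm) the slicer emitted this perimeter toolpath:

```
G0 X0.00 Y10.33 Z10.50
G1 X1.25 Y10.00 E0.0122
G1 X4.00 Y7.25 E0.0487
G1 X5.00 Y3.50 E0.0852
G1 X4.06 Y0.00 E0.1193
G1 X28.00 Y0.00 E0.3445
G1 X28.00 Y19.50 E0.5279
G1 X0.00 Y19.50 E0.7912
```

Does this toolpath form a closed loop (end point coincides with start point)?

Start point (G0): (0.00, 10.33). End point (last G1): the path does not return to the start — open.

no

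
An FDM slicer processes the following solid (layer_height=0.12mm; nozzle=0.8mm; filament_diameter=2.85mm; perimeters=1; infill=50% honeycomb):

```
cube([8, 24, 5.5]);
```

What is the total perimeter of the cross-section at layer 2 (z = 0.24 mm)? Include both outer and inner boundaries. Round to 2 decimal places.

At z = 0.24 mm: the cube is present — its section is the full 8×24 rectangle (perimeter 64.00 mm). Overall, the cross-section is a single solid region. Total boundary length (outer) = 64.00 mm.

64.00 mm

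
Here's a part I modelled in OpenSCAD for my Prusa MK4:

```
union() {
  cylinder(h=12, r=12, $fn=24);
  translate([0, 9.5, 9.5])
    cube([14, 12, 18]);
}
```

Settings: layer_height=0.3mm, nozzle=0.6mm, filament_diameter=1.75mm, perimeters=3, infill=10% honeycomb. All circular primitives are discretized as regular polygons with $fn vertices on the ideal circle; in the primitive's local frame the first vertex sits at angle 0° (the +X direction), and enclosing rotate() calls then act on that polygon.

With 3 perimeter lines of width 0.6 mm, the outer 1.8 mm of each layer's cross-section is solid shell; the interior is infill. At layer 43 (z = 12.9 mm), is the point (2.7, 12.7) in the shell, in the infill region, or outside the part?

infill

At z = 12.9 mm: the cylinder is absent (z outside [0, 12]); the cube at (0, 9.5) (footprint 14×12) is included at this height; Taking the union: only the 14×12 cube at (0, 9.5) is present, so the union is just that shape — 1 connected region. Overall, the cross-section is a single solid region. The nearest boundary edge runs (0.00, 21.50)→(0.00, 9.50); distance from the point to it = 2.70 mm. The point is inside the cross-section and 2.70 mm from the nearest boundary — more than the 1.8 mm shell width (3 × 0.6), so it's in the infill interior.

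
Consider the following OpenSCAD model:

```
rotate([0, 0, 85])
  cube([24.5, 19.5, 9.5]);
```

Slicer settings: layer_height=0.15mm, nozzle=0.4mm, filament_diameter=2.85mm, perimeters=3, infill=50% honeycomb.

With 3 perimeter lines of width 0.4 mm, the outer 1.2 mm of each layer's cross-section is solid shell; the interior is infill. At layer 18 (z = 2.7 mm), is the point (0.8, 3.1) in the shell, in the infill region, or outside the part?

At z = 2.7 mm: the 24.5×19.5 cube contributes its full rectangle; (whole slice rotated 85° about Z — lengths, areas and connectivity unchanged). Overall, the cross-section is a single solid region. Undo the 85° rotation: the query point maps to (3.158, -0.527) in the un-rotated model frame. The nearest boundary edge runs (0.00, 0.00)→(24.50, 0.00); distance from the point to it = 0.53 mm. The point is not inside any of the regions above, so it lies outside the cross-section (0.53 mm from the nearest boundary).

outside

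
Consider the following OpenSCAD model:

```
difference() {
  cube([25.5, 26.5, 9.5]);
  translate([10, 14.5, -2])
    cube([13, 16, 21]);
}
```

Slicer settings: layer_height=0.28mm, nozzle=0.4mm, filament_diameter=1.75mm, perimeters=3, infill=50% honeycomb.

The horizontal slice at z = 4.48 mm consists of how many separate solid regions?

At z = 4.48 mm: the cube (footprint 25.5×26.5) is included at this height; the cube at (10, 14.5) is present — its section is the full 13×16 rectangle; After the difference (first − rest): starting from the 25.5×26.5 cube, the 13×16 cube at (10, 14.5) partially overlaps it — only the 156.00 mm² overlap (of its 208.00 mm²) is removed, clipping the outline — 1 connected region. The result has 1 disconnected region.

1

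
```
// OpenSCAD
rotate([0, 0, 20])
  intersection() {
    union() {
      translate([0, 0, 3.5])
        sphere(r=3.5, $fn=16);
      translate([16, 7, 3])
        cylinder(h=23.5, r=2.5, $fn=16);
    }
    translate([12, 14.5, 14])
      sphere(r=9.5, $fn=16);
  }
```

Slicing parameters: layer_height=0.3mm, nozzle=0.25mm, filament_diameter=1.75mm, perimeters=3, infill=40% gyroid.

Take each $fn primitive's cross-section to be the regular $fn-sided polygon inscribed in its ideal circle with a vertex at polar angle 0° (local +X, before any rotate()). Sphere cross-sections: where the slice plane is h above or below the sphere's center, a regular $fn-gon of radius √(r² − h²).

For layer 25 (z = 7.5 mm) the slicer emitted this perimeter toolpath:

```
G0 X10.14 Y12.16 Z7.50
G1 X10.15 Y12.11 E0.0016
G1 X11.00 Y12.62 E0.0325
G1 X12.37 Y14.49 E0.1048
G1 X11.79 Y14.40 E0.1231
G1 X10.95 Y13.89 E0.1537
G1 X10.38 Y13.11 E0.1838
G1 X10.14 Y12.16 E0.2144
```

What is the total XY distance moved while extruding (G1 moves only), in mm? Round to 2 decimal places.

6.88 mm

Sum the Euclidean lengths of each G1 segment: total = 6.88 mm.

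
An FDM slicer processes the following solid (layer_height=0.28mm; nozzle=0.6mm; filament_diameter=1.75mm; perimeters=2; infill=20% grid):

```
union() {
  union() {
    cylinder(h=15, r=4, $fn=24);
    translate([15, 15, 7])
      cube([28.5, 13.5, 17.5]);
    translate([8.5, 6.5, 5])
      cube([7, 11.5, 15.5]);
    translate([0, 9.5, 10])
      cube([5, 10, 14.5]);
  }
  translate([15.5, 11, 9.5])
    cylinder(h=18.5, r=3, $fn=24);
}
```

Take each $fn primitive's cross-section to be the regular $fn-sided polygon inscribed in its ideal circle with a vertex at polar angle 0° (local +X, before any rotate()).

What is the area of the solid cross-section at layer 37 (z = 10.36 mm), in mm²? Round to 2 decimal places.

At z = 10.36 mm: the cylinder: section is a regular 24-gon, circumradius r=4 (area = (24/2)·4.000²·sin(360°/24) = 49.69 mm²); the cube at (15, 15) is present — its section is the full 28.5×13.5 rectangle (area 384.75 mm²); the cube at (8.5, 6.5) (footprint 7×11.5) is included at this height (area 80.50 mm²); the cube at (0, 9.5) is present — its section is the full 5×10 rectangle (area 50.00 mm²); Combining (union): the regions partially overlap — summed areas 564.94 mm² minus the doubly-counted overlap 1.50 mm² gives 563.44 mm² — area = 563.44 mm²; the r=3 cylinder at (15.5, 11) contributes a regular 24-gon of circumradius 3 (area = (24/2)·3.000²·sin(360°/24) = 27.95 mm²); Taking the union: the regions partially overlap — summed areas 591.40 mm² minus the doubly-counted overlap 13.98 mm² gives 577.42 mm² — area = 577.42 mm². Overall, the cross-section has 3 separate islands. Net area = 577.42 mm².

577.42 mm²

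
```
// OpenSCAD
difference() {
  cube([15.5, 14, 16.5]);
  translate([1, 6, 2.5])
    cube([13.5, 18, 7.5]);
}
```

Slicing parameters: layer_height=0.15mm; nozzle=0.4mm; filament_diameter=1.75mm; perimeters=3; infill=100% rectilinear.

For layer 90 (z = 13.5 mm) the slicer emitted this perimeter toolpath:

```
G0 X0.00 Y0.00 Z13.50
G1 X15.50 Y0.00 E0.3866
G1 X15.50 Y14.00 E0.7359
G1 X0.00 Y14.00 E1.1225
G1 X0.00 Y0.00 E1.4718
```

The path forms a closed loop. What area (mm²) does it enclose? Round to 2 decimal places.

Apply the shoelace formula to the sequence of (X, Y) vertices; enclosed area = 217.00 mm².

217.00 mm²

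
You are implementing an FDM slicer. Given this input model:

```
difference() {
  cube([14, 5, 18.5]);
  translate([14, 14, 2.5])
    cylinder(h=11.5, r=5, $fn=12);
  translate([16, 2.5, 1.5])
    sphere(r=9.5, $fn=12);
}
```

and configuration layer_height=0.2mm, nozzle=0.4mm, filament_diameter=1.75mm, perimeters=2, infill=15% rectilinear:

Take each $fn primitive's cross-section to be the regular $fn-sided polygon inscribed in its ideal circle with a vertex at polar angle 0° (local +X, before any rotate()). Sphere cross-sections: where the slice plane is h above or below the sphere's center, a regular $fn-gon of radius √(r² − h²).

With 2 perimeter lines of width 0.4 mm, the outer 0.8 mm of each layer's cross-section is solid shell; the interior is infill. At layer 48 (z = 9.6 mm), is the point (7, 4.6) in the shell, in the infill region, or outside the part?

shell

At z = 9.6 mm: the cube (footprint 14×5) is included at this height; the r=5 cylinder at (14, 14) contributes a regular 12-gon of circumradius 5; the r=9.5 sphere at (16, 2.5) slices to a regular 12-gon of circumradius 4.964 (√(r²−h²) with h=8.1 from center); Subtracting the remaining from the first: starting from the 14×5 cube, the r=5 cylinder at (14, 14) misses the remaining region (no effect); the r=9.5 sphere at (16, 2.5) partially overlaps it — only the 13.14 mm² overlap (of its 73.92 mm²) is removed, clipping the outline — 1 connected region. Overall, the cross-section is a single solid region. The nearest boundary edge runs (0.00, 5.00)→(11.72, 5.00); distance from the point to it = 0.40 mm. The point is inside the cross-section, 0.40 mm from the nearest boundary — within the 0.8 mm shell band (2 × 0.4).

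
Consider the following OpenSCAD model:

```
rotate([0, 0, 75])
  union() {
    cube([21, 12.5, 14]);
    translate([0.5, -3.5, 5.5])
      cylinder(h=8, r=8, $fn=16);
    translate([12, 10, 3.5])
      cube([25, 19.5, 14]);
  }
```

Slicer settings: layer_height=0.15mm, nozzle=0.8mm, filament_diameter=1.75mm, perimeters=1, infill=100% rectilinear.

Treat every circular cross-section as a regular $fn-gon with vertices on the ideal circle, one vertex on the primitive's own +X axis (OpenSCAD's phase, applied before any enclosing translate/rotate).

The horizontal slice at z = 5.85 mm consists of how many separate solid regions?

At z = 5.85 mm: the cube is present — its section is the full 21×12.5 rectangle; the r=8 cylinder at (0.5, -3.5) gives a regular 16-gon of circumradius 8 (constant along its height); the 25×19.5 cube at (12, 10) contributes its full rectangle; Taking the union: the regions partially overlap (shared area 46.97 mm²), so overlapping operands fuse into one piece — 1 connected region; (rotated 75° about Z; rotation is an isometry so areas/perimeters/island counts are preserved). The result has 1 disconnected region.

1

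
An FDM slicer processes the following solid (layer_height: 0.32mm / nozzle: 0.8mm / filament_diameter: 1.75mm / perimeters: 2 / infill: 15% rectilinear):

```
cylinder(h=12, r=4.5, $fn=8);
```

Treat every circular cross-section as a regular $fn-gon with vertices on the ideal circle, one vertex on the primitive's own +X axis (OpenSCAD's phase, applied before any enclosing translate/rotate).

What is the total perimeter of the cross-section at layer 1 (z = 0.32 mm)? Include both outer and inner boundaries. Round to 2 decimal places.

27.55 mm

At z = 0.32 mm: the r=4.5 cylinder contributes a regular 8-gon of circumradius 4.5 (perimeter = 2·8·4.500·sin(180°/8) = 27.55 mm). Overall, the cross-section is a single solid region. Total boundary length (outer) = 27.55 mm.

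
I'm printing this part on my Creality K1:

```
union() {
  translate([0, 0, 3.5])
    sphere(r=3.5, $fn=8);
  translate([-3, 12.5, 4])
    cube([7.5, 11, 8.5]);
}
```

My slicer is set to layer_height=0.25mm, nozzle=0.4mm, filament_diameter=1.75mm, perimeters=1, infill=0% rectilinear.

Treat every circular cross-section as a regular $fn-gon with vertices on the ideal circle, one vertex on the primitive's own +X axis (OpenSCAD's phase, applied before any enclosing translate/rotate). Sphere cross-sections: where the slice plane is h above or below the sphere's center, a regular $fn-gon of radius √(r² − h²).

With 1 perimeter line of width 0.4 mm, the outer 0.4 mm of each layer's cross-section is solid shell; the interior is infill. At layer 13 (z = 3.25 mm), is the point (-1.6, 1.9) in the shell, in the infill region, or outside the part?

infill

At z = 3.25 mm: the r=3.5 sphere contributes a regular 8-gon of circumradius √(3.5²−0.25²) = 3.491; the cube at (-3, 12.5) is absent (z outside [4, 12.5]); Taking the union: only the r=3.5 sphere is present, so the union is just that shape — 1 connected region. Overall, the cross-section is a single solid region. The nearest boundary edge runs (0.00, 3.49)→(-2.47, 2.47); distance from the point to it = 0.86 mm. The point is inside the cross-section and 0.86 mm from the nearest boundary — more than the 0.4 mm shell width (1 × 0.4), so it's in the infill interior.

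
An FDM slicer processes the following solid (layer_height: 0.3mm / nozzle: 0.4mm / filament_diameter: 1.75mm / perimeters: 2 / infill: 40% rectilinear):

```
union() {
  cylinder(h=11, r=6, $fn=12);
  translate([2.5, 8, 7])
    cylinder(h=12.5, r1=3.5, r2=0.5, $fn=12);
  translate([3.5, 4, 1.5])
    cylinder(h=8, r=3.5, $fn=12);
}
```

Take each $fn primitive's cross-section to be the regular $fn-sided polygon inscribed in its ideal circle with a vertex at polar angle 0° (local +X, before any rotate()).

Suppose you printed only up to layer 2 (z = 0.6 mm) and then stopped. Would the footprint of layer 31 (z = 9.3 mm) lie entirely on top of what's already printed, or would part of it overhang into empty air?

Compare the two slices. At z = 0.6: the cylinder: section is a regular 12-gon, circumradius r=6 (area = (12/2)·6.000²·sin(360°/12) = 108.00 mm²); the cone at (2.5, 8) is not intersected at this z (z outside [7, 19.5]); the cylinder at (3.5, 4) is absent (z outside [1.5, 9.5]); Combining (union): only the r=6 cylinder is present, so the union is just that shape — area = 108.00 mm². At z = 9.3: the r=6 cylinder contributes a regular 12-gon of circumradius 6 (area = (12/2)·6.000²·sin(360°/12) = 108.00 mm²); the cone at (2.5, 8) (r1=3.5→r2=0.5) has section circumradius 2.948 here — a regular 12-gon (area = (12/2)·2.948²·sin(360°/12) = 26.07 mm²); the cylinder at (3.5, 4): section is a regular 12-gon, circumradius r=3.5 (area = (12/2)·3.500²·sin(360°/12) = 36.75 mm²); Merging all regions: the regions partially overlap — summed areas 170.82 mm² minus the doubly-counted overlap 26.86 mm² gives 143.96 mm² — area = 143.96 mm². Checking containment: at z = 9.3 the cross-section extends beyond the z = 0.6 cross-section by about 35.96 mm².

part overhangs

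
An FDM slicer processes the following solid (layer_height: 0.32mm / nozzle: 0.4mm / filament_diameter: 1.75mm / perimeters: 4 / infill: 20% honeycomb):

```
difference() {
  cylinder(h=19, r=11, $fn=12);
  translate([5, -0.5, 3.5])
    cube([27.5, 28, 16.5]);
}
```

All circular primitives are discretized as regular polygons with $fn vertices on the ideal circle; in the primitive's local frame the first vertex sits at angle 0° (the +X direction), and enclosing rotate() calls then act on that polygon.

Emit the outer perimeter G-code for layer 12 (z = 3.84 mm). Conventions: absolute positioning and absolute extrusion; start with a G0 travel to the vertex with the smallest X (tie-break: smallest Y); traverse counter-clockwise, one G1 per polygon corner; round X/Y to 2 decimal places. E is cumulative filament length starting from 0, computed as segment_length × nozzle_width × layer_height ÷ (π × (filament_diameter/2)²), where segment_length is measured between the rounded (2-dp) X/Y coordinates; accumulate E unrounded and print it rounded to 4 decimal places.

G0 X-11.00 Y0.00 Z3.84
G1 X-9.53 Y-5.50 E0.3030
G1 X-5.50 Y-9.53 E0.6063
G1 X0.00 Y-11.00 E0.9092
G1 X5.50 Y-9.53 E1.2122
G1 X9.53 Y-5.50 E1.5155
G1 X10.87 Y-0.50 E1.7909
G1 X5.00 Y-0.50 E2.1033
G1 X5.00 Y9.66 E2.6440
G1 X0.00 Y11.00 E2.9195
G1 X-5.50 Y9.53 E3.2224
G1 X-9.53 Y5.50 E3.5257
G1 X-11.00 Y0.00 E3.8287

At z = 3.84 mm: the cylinder: section is a regular 12-gon, circumradius r=11; the cube at (5, -0.5) is present — its section is the full 27.5×28 rectangle; Taking the first minus the rest: starting from the r=11 cylinder, the 27.5×28 cube at (5, -0.5) partially overlaps it — only the 42.07 mm² overlap (of its 770.00 mm²) is removed, clipping the outline — 1 connected region. The outline is a single polygon with 12 vertices. Extrusion per mm of travel: 0.4 × 0.32 / (π × 0.875²) = 0.053216. Accumulating E over each segment gives final E = 3.8287.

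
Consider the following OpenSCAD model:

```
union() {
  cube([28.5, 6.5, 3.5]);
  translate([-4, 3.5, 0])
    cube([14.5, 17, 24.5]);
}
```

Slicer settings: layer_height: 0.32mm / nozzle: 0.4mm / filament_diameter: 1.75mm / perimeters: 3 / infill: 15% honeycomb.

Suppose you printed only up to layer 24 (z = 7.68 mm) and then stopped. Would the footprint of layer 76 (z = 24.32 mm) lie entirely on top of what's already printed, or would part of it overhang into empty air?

Compare the two slices. At z = 7.68: the cube does not reach this height (z outside [0, 3.5]); the cube at (-4, 3.5) (footprint 14.5×17) is included at this height (area 246.50 mm²); Taking the union: only the 14.5×17 cube at (-4, 3.5) is present, so the union is just that shape — area = 246.50 mm². At z = 24.32: the cube does not reach this height (z outside [0, 3.5]); the cube at (-4, 3.5) is present — its section is the full 14.5×17 rectangle (area 246.50 mm²); Merging all regions: only the 14.5×17 cube at (-4, 3.5) is present, so the union is just that shape — area = 246.50 mm². Checking containment: the cross-section at z = 24.32 is a subset of the cross-section at z = 7.68.

entirely on top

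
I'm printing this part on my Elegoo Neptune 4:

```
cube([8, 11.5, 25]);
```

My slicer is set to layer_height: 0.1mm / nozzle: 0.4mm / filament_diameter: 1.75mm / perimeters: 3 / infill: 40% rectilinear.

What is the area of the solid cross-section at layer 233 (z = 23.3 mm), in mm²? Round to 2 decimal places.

At z = 23.3 mm: the 8×11.5 cube contributes its full rectangle (area 92.00 mm²). Overall, the cross-section is a single solid region. Net area = 92.00 mm².

92.00 mm²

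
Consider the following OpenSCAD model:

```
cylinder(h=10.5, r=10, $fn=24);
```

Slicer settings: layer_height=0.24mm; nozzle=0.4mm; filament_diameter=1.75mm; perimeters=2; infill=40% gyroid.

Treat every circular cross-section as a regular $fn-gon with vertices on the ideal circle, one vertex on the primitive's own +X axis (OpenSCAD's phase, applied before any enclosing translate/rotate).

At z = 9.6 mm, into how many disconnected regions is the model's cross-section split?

1

At z = 9.6 mm: the r=10 cylinder contributes a regular 24-gon of circumradius 10. The result has 1 disconnected region.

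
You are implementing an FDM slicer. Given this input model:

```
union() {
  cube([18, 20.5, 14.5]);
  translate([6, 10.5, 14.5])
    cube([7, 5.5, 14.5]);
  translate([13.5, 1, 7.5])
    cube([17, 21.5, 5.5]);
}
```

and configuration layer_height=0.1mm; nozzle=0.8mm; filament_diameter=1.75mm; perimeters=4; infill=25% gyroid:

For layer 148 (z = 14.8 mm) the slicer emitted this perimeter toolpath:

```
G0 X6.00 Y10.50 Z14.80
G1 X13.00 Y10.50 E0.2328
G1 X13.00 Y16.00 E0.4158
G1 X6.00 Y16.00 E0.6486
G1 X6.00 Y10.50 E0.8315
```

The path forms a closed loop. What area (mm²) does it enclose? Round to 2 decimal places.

Apply the shoelace formula to the sequence of (X, Y) vertices; enclosed area = 38.50 mm².

38.50 mm²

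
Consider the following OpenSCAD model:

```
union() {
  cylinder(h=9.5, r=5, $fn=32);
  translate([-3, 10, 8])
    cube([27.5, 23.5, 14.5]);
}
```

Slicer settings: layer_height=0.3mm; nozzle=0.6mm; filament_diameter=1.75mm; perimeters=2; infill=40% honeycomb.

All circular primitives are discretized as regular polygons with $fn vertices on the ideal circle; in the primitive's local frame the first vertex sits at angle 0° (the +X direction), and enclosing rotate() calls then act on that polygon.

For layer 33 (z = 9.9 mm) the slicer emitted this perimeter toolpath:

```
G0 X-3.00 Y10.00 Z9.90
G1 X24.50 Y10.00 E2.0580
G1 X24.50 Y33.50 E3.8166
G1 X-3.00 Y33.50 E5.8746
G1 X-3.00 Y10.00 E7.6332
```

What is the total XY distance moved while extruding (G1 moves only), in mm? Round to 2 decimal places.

102.00 mm

Sum the Euclidean lengths of each G1 segment: total = 102.00 mm.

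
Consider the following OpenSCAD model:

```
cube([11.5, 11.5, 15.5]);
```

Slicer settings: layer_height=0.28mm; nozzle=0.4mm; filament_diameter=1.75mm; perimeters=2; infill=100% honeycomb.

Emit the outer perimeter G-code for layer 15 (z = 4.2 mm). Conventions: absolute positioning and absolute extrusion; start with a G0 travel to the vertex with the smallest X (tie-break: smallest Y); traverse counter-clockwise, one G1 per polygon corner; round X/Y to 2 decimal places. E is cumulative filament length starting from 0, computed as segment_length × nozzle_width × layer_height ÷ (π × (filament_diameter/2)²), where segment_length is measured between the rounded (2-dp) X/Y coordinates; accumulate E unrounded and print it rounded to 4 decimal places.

At z = 4.2 mm: the 11.5×11.5 cube contributes its full rectangle. The outline is a single polygon with 4 vertices. Extrusion per mm of travel: 0.4 × 0.28 / (π × 0.875²) = 0.046564. Accumulating E over each segment gives final E = 2.1420.

G0 X0.00 Y0.00 Z4.20
G1 X11.50 Y0.00 E0.5355
G1 X11.50 Y11.50 E1.0710
G1 X0.00 Y11.50 E1.6065
G1 X0.00 Y0.00 E2.1420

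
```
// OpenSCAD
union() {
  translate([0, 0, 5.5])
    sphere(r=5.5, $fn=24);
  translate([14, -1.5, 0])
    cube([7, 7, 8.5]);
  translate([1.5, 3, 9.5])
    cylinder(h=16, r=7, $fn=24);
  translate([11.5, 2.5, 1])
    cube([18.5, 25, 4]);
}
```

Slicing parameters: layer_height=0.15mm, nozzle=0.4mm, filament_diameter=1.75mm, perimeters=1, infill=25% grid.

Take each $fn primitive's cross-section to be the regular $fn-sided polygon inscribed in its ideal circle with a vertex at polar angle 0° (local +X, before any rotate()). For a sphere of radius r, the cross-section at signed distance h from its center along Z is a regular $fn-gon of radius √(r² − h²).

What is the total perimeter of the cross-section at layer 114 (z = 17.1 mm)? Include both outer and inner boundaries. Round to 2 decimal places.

At z = 17.1 mm: the sphere is absent (|z−center|=11.600 > r=5.5); the cube at (14, -1.5) is not intersected at this z (z outside [0, 8.5]); the cylinder at (1.5, 3): section is a regular 24-gon, circumradius r=7 (perimeter = 2·24·7.000·sin(180°/24) = 43.86 mm); the cube at (11.5, 2.5) is not intersected at this z (z outside [1, 5]); Taking the union: only the r=7 cylinder at (1.5, 3) is present, so the union is just that shape — boundary = 43.86 mm. Overall, the cross-section is a single solid region. Total boundary length (outer) = 43.86 mm.

43.86 mm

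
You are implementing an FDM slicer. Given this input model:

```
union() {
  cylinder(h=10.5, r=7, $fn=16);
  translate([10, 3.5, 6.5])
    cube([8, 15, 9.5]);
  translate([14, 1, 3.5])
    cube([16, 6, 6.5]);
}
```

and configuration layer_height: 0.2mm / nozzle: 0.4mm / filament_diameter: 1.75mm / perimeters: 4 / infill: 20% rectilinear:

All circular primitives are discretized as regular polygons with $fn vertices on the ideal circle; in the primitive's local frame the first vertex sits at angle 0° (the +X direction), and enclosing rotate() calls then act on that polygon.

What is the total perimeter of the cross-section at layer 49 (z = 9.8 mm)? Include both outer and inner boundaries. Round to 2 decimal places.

At z = 9.8 mm: the r=7 cylinder contributes a regular 16-gon of circumradius 7 (perimeter = 2·16·7.000·sin(180°/16) = 43.70 mm); the cube at (10, 3.5) is present — its section is the full 8×15 rectangle (perimeter 46.00 mm); the cube at (14, 1) is present — its section is the full 16×6 rectangle (perimeter 44.00 mm); Taking the union: the regions partially overlap (shared area 14.00 mm²), so the edge portions inside another operand are dropped and the merged outline is re-measured after clipping — boundary = 118.70 mm. Overall, the cross-section has 2 separate islands. Total boundary length (outer) = 118.70 mm.

118.70 mm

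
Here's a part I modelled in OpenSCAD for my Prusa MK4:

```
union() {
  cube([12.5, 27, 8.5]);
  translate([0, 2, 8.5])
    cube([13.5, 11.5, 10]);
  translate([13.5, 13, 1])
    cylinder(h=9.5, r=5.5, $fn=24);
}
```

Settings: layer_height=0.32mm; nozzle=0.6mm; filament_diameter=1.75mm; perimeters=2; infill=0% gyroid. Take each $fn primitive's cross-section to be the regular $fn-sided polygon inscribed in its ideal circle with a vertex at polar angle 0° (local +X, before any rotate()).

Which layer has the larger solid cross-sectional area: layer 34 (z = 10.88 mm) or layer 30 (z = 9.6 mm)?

layer 30 (z = 9.6 mm)

Layer 34 (z = 10.88): the cube does not reach this height (z outside [0, 8.5]); the cube at (0, 2) is present — its section is the full 13.5×11.5 rectangle (area 155.25 mm²); the cylinder at (13.5, 13) does not reach this height (z outside [1, 10.5]); Taking the union: only the 13.5×11.5 cube at (0, 2) is present, so the union is just that shape — area = 155.25 mm². So its area = 155.25 mm². Layer 30 (z = 9.6): the cube is not intersected at this z (z outside [0, 8.5]); the cube at (0, 2) is present — its section is the full 13.5×11.5 rectangle (area 155.25 mm²); the cylinder at (13.5, 13): section is a regular 24-gon, circumradius r=5.5 (area = (24/2)·5.500²·sin(360°/24) = 93.95 mm²); Taking the union: the regions partially overlap — summed areas 249.20 mm² minus the doubly-counted overlap 26.22 mm² gives 222.98 mm² — area = 222.98 mm². So its area = 222.98 mm². Layer 30 is larger (222.98 vs 155.25 mm²).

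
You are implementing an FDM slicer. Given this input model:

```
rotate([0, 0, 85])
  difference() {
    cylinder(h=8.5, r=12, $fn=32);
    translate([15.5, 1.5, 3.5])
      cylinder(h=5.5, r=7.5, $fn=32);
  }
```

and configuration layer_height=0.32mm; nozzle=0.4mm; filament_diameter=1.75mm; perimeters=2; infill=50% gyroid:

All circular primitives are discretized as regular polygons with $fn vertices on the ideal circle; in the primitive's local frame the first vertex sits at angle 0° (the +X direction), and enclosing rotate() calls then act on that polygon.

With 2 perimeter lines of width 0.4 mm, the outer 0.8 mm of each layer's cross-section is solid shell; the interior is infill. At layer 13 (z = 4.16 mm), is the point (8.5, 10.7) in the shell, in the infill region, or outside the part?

At z = 4.16 mm: the cylinder: section is a regular 32-gon, circumradius r=12; the r=7.5 cylinder at (15.5, 1.5) contributes a regular 32-gon of circumradius 7.5; Taking the first minus the rest: starting from the r=12 cylinder, the r=7.5 cylinder at (15.5, 1.5) partially overlaps it — only the 29.53 mm² overlap (of its 175.58 mm²) is removed, clipping the outline — 1 connected region; (whole slice rotated 85° about Z — lengths, areas and connectivity unchanged). Overall, the cross-section is a single solid region. Undo the 85° rotation: the query point maps to (11.400, -7.535) in the un-rotated model frame. The nearest boundary edge runs (11.09, -4.59)→(9.98, -6.67); distance from the point to it = 1.67 mm. The point is not inside any of the regions above, so it lies outside the cross-section (1.67 mm from the nearest boundary).

outside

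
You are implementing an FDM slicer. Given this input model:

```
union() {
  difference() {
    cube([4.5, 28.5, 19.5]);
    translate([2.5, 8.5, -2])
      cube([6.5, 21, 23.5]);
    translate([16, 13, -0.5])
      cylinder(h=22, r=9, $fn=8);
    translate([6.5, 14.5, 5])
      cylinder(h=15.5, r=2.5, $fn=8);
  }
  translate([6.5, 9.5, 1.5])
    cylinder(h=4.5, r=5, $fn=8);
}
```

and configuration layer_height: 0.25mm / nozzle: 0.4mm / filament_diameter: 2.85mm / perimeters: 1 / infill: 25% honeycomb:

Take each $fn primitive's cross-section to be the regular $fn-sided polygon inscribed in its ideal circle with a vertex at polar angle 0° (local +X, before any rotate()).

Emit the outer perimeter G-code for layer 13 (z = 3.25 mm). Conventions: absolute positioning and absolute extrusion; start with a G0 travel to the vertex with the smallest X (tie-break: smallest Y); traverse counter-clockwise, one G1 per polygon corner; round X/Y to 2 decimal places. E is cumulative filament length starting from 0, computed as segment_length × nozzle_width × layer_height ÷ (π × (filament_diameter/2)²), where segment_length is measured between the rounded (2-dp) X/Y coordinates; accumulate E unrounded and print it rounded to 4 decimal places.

G0 X0.00 Y0.00 Z3.25
G1 X4.50 Y0.00 E0.0705
G1 X4.50 Y5.33 E0.1541
G1 X6.50 Y4.50 E0.1880
G1 X10.04 Y5.96 E0.2481
G1 X11.50 Y9.50 E0.3081
G1 X10.04 Y13.04 E0.3681
G1 X6.50 Y14.50 E0.4281
G1 X2.96 Y13.04 E0.4882
G1 X2.50 Y11.91 E0.5073
G1 X2.50 Y28.50 E0.7673
G1 X0.00 Y28.50 E0.8065
G1 X0.00 Y0.00 E1.2533

At z = 3.25 mm: the cube is present — its section is the full 4.5×28.5 rectangle; the 6.5×21 cube at (2.5, 8.5) contributes its full rectangle; the r=9 cylinder at (16, 13) gives a regular 8-gon of circumradius 9 (constant along its height); the cylinder at (6.5, 14.5) is absent (z outside [5, 20.5]); After the difference (first − rest): starting from the 4.5×28.5 cube, the 6.5×21 cube at (2.5, 8.5) partially overlaps it — only the 40.00 mm² overlap (of its 136.50 mm²) is removed, clipping the outline; the r=9 cylinder at (16, 13) misses the remaining region (no effect) — 1 connected region; the r=5 cylinder at (6.5, 9.5) contributes a regular 8-gon of circumradius 5; Combining (union): the regions partially overlap (shared area 7.71 mm²), so overlapping operands fuse into one piece — 1 connected region. The outline is a single polygon with 12 vertices. Extrusion per mm of travel: 0.4 × 0.25 / (π × 1.425²) = 0.015675. Accumulating E over each segment gives final E = 1.2533.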